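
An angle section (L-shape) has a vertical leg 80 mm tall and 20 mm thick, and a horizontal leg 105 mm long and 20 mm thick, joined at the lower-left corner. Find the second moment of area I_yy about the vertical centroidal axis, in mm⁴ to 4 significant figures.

I_yy ≈ 3.349 × 10⁶ mm⁴

Split into non-overlapping primitives; take the origin at the lower-left of the bounding box.
Vertical leg: 20 × 80, A = 1 600 mm², x = 10 mm, Ī = 53333.3 mm⁴.
Horizontal leg (remainder): 85 × 20, A = 1 700 mm², x = 62.5 mm, Ī = 1 023 542 mm⁴.
Centroid: x̄ = ΣA·x / ΣA = 37.0455 mm.
Transfer each piece to the vertical centroidal axis using Ī + A·d² with d = x − 37.0455:
  vertical leg: d = -27.0455 mm → contributes +1 223 664 mm⁴
  horizontal leg (remainder): d = 25.4545 mm → contributes +2 125 029 mm⁴
Total I = 3 348 693 mm⁴.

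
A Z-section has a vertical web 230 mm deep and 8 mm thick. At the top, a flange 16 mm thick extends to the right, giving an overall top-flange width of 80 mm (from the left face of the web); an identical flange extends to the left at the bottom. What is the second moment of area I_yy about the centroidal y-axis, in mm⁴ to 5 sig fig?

Decompose the section into non-overlapping parts with the origin at the bottom-left of its bounding rectangle.
Web: 8 × 230, A = 1 840 mm², x = 76 mm, Ī = 9813.333 mm⁴.
Top flange (beyond web): 72 × 16, A = 1 152 mm², x = 116 mm, Ī = 497 664 mm⁴.
Bottom flange (beyond web): 72 × 16, A = 1 152 mm², x = 36 mm, Ī = 497 664 mm⁴.
Centroid: x̄ = ΣA·x / ΣA = 76 mm.
Transfer each piece to the centroidal y-axis using Ī + A·d² with d = x − 76:
  web: d = 0 mm → contributes +9813.333 mm⁴
  top flange (beyond web): d = 40 mm → contributes +2 340 864 mm⁴
  bottom flange (beyond web): d = -40 mm → contributes +2 340 864 mm⁴
Total I = 4 691 541 mm⁴.

I_yy ≈ 4.6915 × 10⁶ mm⁴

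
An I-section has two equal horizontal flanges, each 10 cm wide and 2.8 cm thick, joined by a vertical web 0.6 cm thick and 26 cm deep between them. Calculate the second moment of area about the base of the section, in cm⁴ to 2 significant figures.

Split into non-overlapping primitives; take the origin at the lower-left of the bounding box.
Bottom flange: 10 × 2.8, A = 28 cm², y = 1.4 cm, Ī = 18.29 cm⁴.
Web: 0.6 × 26, A = 15.6 cm², y = 15.8 cm, Ī = 878.8 cm⁴.
Top flange: 10 × 2.8, A = 28 cm², y = 30.2 cm, Ī = 18.29 cm⁴.
Transfer each piece to the base of the section using Ī + A·d² with d = y − 0:
  bottom flange: d = 1.4 cm → contributes +73.17 cm⁴
  web: d = 15.8 cm → contributes +4 773 cm⁴
  top flange: d = 30.2 cm → contributes +25 555 cm⁴
Total I = 30 402 cm⁴.

I_base ≈ 3.0 × 10⁴ cm⁴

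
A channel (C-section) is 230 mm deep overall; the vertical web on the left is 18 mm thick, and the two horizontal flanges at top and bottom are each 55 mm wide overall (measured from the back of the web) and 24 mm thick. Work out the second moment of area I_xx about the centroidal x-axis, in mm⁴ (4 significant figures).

Split into non-overlapping primitives; take the origin at the lower-left of the bounding box.
Web: 18 × 230, A = 4 140 mm², y = 115 mm, Ī = 18 250 500 mm⁴.
Top flange (beyond web): 37 × 24, A = 888 mm², y = 218 mm, Ī = 42 624 mm⁴.
Bottom flange (beyond web): 37 × 24, A = 888 mm², y = 12 mm, Ī = 42 624 mm⁴.
By symmetry the centroid is at mid-height, ȳ = 115 mm.
Transfer each piece to the centroidal x-axis using Ī + A·d² with d = y − 115:
  web: d = 0 mm → contributes +18 250 500 mm⁴
  top flange (beyond web): d = 103 mm → contributes +9 463 416 mm⁴
  bottom flange (beyond web): d = -103 mm → contributes +9 463 416 mm⁴
Total I = 37 177 332 mm⁴.

I_xx ≈ 3.718 × 10⁷ mm⁴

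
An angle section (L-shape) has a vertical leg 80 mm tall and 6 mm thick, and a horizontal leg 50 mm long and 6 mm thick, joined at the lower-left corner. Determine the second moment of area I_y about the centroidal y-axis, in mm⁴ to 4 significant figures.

Treat the section as a set of non-overlapping primitives; coordinates are from the bounding-box lower-left.
Vertical leg: 6 × 80, A = 480 mm², x = 3 mm, Ī = 1 440 mm⁴.
Horizontal leg (remainder): 44 × 6, A = 264 mm², x = 28 mm, Ī = 42 592 mm⁴.
Centroid: x̄ = ΣA·x / ΣA = 11.871 mm.
Transfer each piece to the centroidal y-axis using Ī + A·d² with d = x − 11.871:
  vertical leg: d = -8.87097 mm → contributes +39213.2 mm⁴
  horizontal leg (remainder): d = 16.129 mm → contributes +111 270 mm⁴
Total I = 150 484 mm⁴.

I_y ≈ 1.505 × 10⁵ mm⁴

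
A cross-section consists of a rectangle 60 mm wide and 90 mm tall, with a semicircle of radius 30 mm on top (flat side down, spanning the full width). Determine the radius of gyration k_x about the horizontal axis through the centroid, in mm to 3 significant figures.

k_x ≈ 33.1 mm

Decompose the section into non-overlapping parts with the origin at the bottom-left of its bounding rectangle.
Rectangular body: 60 × 90, A = 5 400 mm², y = 45 mm, Ī = 3 645 000 mm⁴.
Semicircular cap: semicircle r = 30, A = 1413.7 mm², y = 102.73 mm, Ī = 88 903 mm⁴.
Centroid: ȳ = ΣA·y / ΣA = 56.978 mm.
Transfer each piece to the horizontal axis through the centroid using Ī + A·d² with d = y − 56.978:
  rectangular body: d = -11.978 mm → contributes +4 419 800 mm⁴
  semicircular cap: d = 45.754 mm → contributes +3 048 421 mm⁴
Total I = 7 468 221 mm⁴.
Radius of gyration: k = √(I/A) = √(7 468 221 / 6813.7) = 33.107 mm.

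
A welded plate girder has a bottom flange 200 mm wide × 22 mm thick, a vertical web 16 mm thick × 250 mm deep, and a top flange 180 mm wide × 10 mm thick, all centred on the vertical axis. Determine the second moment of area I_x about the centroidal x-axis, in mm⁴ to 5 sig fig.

Split into non-overlapping primitives; take the origin at the lower-left of the bounding box.
Bottom plate: 200 × 22, A = 4 400 mm², y = 11 mm, Ī = 177466.7 mm⁴.
Web plate: 16 × 250, A = 4 000 mm², y = 147 mm, Ī = 20 833 333 mm⁴.
Top plate: 180 × 10, A = 1 800 mm², y = 277 mm, Ī = 15 000 mm⁴.
Centroid: ȳ = ΣA·y / ΣA = 111.2745 mm.
Transfer each piece to the centroidal x-axis using Ī + A·d² with d = y − 111.2745:
  bottom plate: d = -100.2745 mm → contributes +44 419 367 mm⁴
  web plate: d = 35.72549 mm → contributes +25 938 576 mm⁴
  top plate: d = 165.7255 mm → contributes +49 451 889 mm⁴
Total I = 119 809 831 mm⁴.

I_x ≈ 1.1981 × 10⁸ mm⁴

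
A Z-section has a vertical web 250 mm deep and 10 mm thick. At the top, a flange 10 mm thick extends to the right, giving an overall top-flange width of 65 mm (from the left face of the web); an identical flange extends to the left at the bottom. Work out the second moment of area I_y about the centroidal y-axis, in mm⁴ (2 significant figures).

Decompose the section into non-overlapping parts with the origin at the bottom-left of its bounding rectangle.
Web: 10 × 250, A = 2 500 mm², x = 60 mm, Ī = 20 833 mm⁴.
Top flange (beyond web): 55 × 10, A = 550 mm², x = 92.5 mm, Ī = 138 646 mm⁴.
Bottom flange (beyond web): 55 × 10, A = 550 mm², x = 27.5 mm, Ī = 138 646 mm⁴.
Centroid: x̄ = ΣA·x / ΣA = 60 mm.
Transfer each piece to the centroidal y-axis using Ī + A·d² with d = x − 60:
  web: d = 0 mm → contributes +20 833 mm⁴
  top flange (beyond web): d = 32.5 mm → contributes +719 583 mm⁴
  bottom flange (beyond web): d = -32.5 mm → contributes +719 583 mm⁴
Total I = 1 460 000 mm⁴.

I_y ≈ 1.5 × 10⁶ mm⁴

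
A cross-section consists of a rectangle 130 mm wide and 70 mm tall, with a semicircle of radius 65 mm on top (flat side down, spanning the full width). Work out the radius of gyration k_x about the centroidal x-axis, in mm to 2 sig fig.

k_x ≈ 36 mm

Split into non-overlapping primitives; take the origin at the lower-left of the bounding box.
Rectangular body: 130 × 70, A = 9 100 mm², y = 35 mm, Ī = 3 715 833 mm⁴.
Semicircular cap: semicircle r = 65, A = 6 637 mm², y = 97.59 mm, Ī = 1 959 230 mm⁴.
Centroid: ȳ = ΣA·y / ΣA = 61.39 mm.
Transfer each piece to the centroidal x-axis using Ī + A·d² with d = y − 61.39:
  rectangular body: d = -26.39 mm → contributes +10 055 673 mm⁴
  semicircular cap: d = 36.19 mm → contributes +10 652 298 mm⁴
Total I = 20 707 970 mm⁴.
Radius of gyration: k = √(I/A) = √(20 707 970 / 15 737) = 36.28 mm.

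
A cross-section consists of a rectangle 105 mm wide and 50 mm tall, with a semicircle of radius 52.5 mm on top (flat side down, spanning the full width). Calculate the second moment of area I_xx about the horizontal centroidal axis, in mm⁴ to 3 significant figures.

I_xx ≈ 7.23 × 10⁶ mm⁴

Split into non-overlapping primitives; take the origin at the lower-left of the bounding box.
Rectangular body: 105 × 50, A = 5 250 mm², y = 25 mm, Ī = 1 093 750 mm⁴.
Semicircular cap: semicircle r = 52.5, A = 4329.5 mm², y = 72.282 mm, Ī = 833 814 mm⁴.
Centroid: ȳ = ΣA·y / ΣA = 46.369 mm.
Transfer each piece to the horizontal centroidal axis using Ī + A·d² with d = y − 46.369:
  rectangular body: d = -21.369 mm → contributes +3 491 125 mm⁴
  semicircular cap: d = 25.912 mm → contributes +3 740 893 mm⁴
Total I = 7 232 018 mm⁴.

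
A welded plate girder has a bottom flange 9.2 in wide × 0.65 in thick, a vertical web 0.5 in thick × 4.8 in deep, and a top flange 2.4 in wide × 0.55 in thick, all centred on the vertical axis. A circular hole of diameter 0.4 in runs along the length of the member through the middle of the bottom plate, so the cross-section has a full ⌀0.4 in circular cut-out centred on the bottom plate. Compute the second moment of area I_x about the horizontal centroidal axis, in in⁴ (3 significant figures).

Split into non-overlapping primitives; take the origin at the lower-left of the bounding box.
Bottom plate: 9.2 × 0.65, A = 5.98 in², y = 0.325 in, Ī = 0.21055 in⁴.
Web plate: 0.5 × 4.8, A = 2.4 in², y = 3.05 in, Ī = 4.608 in⁴.
Top plate: 2.4 × 0.55, A = 1.32 in², y = 5.725 in, Ī = 0.033275 in⁴.
Hole (subtracted): ⌀0.4, A = 0.12566 in², y = 0.325 in, Ī = 0.0012566 in⁴.
Centroid: ȳ = ΣA·y / ΣA = 1.7526 in.
Transfer each piece to the horizontal centroidal axis using Ī + A·d² with d = y − 1.7526:
  bottom plate: d = -1.4276 in → contributes +12.397 in⁴
  web plate: d = 1.2974 in → contributes +8.648 in⁴
  top plate: d = 3.9724 in → contributes +20.863 in⁴
  hole: d = -1.4276 in → contributes −0.25735 in⁴
Total I = 41.651 in⁴.

I_x ≈ 41.7 in⁴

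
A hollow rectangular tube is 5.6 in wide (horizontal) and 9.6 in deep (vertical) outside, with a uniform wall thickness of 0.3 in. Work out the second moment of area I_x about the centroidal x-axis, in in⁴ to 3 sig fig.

I_x ≈ 109 in⁴

Break the section into simple shapes (no overlaps), measuring from the bottom-left corner of the bounding box.
Outer rectangle: 5.6 × 9.6, A = 53.76 in², y = 4.8 in, Ī = 412.88 in⁴.
Inner void (subtracted): 5 × 9, A = 45 in², y = 4.8 in, Ī = 303.75 in⁴.
By symmetry the centroid is at mid-height, ȳ = 4.8 in.
All pieces are centred on the centroidal x-axis, so I = ΣĪ (holes subtracted) = 109.13 in⁴.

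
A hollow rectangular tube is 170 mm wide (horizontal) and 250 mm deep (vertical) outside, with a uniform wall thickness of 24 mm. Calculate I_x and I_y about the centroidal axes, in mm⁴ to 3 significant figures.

Decompose the section into non-overlapping parts with the origin at the bottom-left of its bounding rectangle.
Outer rectangle: 170 × 250, A = 42 500 mm², y = 125 mm, Ī = 221 354 167 mm⁴.
Inner void (subtracted): 122 × 202, A = 24 644 mm², y = 125 mm, Ī = 83 797 815 mm⁴.
By symmetry the centroid is at mid-height, ȳ = 125 mm.
All pieces are centred on the centroidal x-axis, so I = ΣĪ (holes subtracted) = 137 556 352 mm⁴.
Repeating about the centroidal y-axis gives I_y = 71 787 392 mm⁴.

I_x ≈ 1.38 × 10⁸ mm⁴, I_y ≈ 7.18 × 10⁷ mm⁴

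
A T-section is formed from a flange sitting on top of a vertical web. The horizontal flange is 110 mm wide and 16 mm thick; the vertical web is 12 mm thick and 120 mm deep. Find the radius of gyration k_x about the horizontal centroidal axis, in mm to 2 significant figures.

k_x ≈ 41 mm

Break the section into simple shapes (no overlaps), measuring from the bottom-left corner of the bounding box.
Flange: 110 × 16, A = 1 760 mm², y = 128 mm, Ī = 37 547 mm⁴.
Web: 12 × 120, A = 1 440 mm², y = 60 mm, Ī = 1 728 000 mm⁴.
Centroid: ȳ = ΣA·y / ΣA = 97.4 mm.
Transfer each piece to the horizontal centroidal axis using Ī + A·d² with d = y − 97.4:
  flange: d = 30.6 mm → contributes +1 685 540 mm⁴
  web: d = -37.4 mm → contributes +3 742 214 mm⁴
Total I = 5 427 755 mm⁴.
Radius of gyration: k = √(I/A) = √(5 427 755 / 3 200) = 41.18 mm.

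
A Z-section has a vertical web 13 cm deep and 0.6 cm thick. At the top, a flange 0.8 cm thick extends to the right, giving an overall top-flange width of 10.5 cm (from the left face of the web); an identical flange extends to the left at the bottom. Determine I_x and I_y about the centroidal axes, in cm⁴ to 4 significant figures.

Treat the section as a set of non-overlapping primitives; coordinates are from the bounding-box lower-left.
Web: 0.6 × 13, A = 7.8 cm², y = 6.5 cm, Ī = 109.85 cm⁴.
Top flange (beyond web): 9.9 × 0.8, A = 7.92 cm², y = 12.6 cm, Ī = 0.4224 cm⁴.
Bottom flange (beyond web): 9.9 × 0.8, A = 7.92 cm², y = 0.4 cm, Ī = 0.4224 cm⁴.
Centroid: ȳ = ΣA·y / ΣA = 6.5 cm.
Transfer each piece to the centroidal x-axis using Ī + A·d² with d = y − 6.5:
  web: d = 0 cm → contributes +109.85 cm⁴
  top flange (beyond web): d = 6.1 cm → contributes +295.126 cm⁴
  bottom flange (beyond web): d = -6.1 cm → contributes +295.126 cm⁴
Total I = 700.101 cm⁴.
For the y-axis: x̄ = 10.2 cm.
Repeating about the centroidal y-axis gives I_y = 566.197 cm⁴.

I_x ≈ 700.1 cm⁴, I_y ≈ 566.2 cm⁴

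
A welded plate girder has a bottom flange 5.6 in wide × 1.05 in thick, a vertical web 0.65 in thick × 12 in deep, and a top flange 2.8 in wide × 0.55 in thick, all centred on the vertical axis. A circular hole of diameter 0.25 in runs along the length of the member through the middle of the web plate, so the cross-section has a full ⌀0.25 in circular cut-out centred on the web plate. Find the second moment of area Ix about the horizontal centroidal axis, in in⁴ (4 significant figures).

Break the section into simple shapes (no overlaps), measuring from the bottom-left corner of the bounding box.
Bottom plate: 5.6 × 1.05, A = 5.88 in², y = 0.525 in, Ī = 0.540225 in⁴.
Web plate: 0.65 × 12, A = 7.8 in², y = 7.05 in, Ī = 93.6 in⁴.
Top plate: 2.8 × 0.55, A = 1.54 in², y = 13.325 in, Ī = 0.0388208 in⁴.
Hole (subtracted): ⌀0.25, A = 0.0490874 in², y = 7.05 in, Ī = 0.000191748 in⁴.
Centroid: ȳ = ΣA·y / ΣA = 5.15799 in.
Transfer each piece to the horizontal centroidal axis using Ī + A·d² with d = y − 5.15799:
  bottom plate: d = -4.63299 in → contributes +126.752 in⁴
  web plate: d = 1.89201 in → contributes +121.522 in⁴
  top plate: d = 8.16701 in → contributes +102.757 in⁴
  hole: d = 1.89201 in → contributes −0.17591 in⁴
Total I = 350.855 in⁴.

Ix ≈ 350.9 in⁴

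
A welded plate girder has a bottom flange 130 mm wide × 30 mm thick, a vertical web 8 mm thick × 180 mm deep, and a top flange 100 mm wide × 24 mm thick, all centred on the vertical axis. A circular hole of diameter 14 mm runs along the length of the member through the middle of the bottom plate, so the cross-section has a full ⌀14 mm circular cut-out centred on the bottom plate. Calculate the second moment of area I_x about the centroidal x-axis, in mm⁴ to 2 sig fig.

Split into non-overlapping primitives; take the origin at the lower-left of the bounding box.
Bottom plate: 130 × 30, A = 3 900 mm², y = 15 mm, Ī = 292 500 mm⁴.
Web plate: 8 × 180, A = 1 440 mm², y = 120 mm, Ī = 3 888 000 mm⁴.
Top plate: 100 × 24, A = 2 400 mm², y = 222 mm, Ī = 115 200 mm⁴.
Hole (subtracted): ⌀14, A = 153.9 mm², y = 15 mm, Ī = 1 886 mm⁴.
Centroid: ȳ = ΣA·y / ΣA = 100.4 mm.
Transfer each piece to the centroidal x-axis using Ī + A·d² with d = y − 100.4:
  bottom plate: d = -85.42 mm → contributes +28 749 024 mm⁴
  web plate: d = 19.58 mm → contributes +4 440 073 mm⁴
  top plate: d = 121.6 mm → contributes +35 591 380 mm⁴
  hole: d = -85.42 mm → contributes −1 125 102 mm⁴
Total I = 67 655 375 mm⁴.

I_x ≈ 6.8 × 10⁷ mm⁴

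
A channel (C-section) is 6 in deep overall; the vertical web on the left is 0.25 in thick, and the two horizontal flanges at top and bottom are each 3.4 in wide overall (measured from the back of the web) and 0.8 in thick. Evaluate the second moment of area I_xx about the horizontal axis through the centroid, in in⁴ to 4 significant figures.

I_xx ≈ 38.84 in⁴

Split into non-overlapping primitives; take the origin at the lower-left of the bounding box.
Web: 0.25 × 6, A = 1.5 in², y = 3 in, Ī = 4.5 in⁴.
Top flange (beyond web): 3.15 × 0.8, A = 2.52 in², y = 5.6 in, Ī = 0.1344 in⁴.
Bottom flange (beyond web): 3.15 × 0.8, A = 2.52 in², y = 0.4 in, Ī = 0.1344 in⁴.
By symmetry the centroid is at mid-height, ȳ = 3 in.
Transfer each piece to the horizontal axis through the centroid using Ī + A·d² with d = y − 3:
  web: d = 0 in → contributes +4.5 in⁴
  top flange (beyond web): d = 2.6 in → contributes +17.1696 in⁴
  bottom flange (beyond web): d = -2.6 in → contributes +17.1696 in⁴
Total I = 38.8392 in⁴.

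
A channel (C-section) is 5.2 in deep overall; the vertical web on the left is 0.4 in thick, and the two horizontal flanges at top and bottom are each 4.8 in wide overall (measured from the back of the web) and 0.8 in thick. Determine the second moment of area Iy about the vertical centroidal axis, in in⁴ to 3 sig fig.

Iy ≈ 20.6 in⁴

Treat the section as a set of non-overlapping primitives; coordinates are from the bounding-box lower-left.
Web: 0.4 × 5.2, A = 2.08 in², x = 0.2 in, Ī = 0.027733 in⁴.
Top flange (beyond web): 4.4 × 0.8, A = 3.52 in², x = 2.6 in, Ī = 5.6789 in⁴.
Bottom flange (beyond web): 4.4 × 0.8, A = 3.52 in², x = 2.6 in, Ī = 5.6789 in⁴.
Centroid: x̄ = ΣA·x / ΣA = 2.0526 in.
Transfer each piece to the vertical centroidal axis using Ī + A·d² with d = x − 2.0526:
  web: d = -1.8526 in → contributes +7.1668 in⁴
  top flange (beyond web): d = 0.54737 in → contributes +6.7336 in⁴
  bottom flange (beyond web): d = 0.54737 in → contributes +6.7336 in⁴
Total I = 20.634 in⁴.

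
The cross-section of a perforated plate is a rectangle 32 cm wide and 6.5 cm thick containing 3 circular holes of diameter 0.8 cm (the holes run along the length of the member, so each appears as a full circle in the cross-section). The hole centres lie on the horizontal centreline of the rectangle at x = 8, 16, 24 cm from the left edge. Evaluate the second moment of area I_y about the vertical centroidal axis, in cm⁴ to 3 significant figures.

Break the section into simple shapes (no overlaps), measuring from the bottom-left corner of the bounding box.
Plate: 32 × 6.5, A = 208 cm², x = 16 cm, Ī = 17 749 cm⁴.
Hole 1 (subtracted): ⌀0.8, A = 0.50265 cm², x = 8 cm, Ī = 0.020106 cm⁴.
Hole 2 (subtracted): ⌀0.8, A = 0.50265 cm², x = 16 cm, Ī = 0.020106 cm⁴.
Hole 3 (subtracted): ⌀0.8, A = 0.50265 cm², x = 24 cm, Ī = 0.020106 cm⁴.
By symmetry the centroid is at mid-width, x̄ = 16 cm.
Transfer each piece to the vertical centroidal axis using Ī + A·d² with d = x − 16:
  plate: d = 0 cm → contributes +17 749 cm⁴
  hole 1: d = -8 cm → contributes −32.19 cm⁴
  hole 2: d = 0 cm → contributes −0.020106 cm⁴
  hole 3: d = 8 cm → contributes −32.19 cm⁴
Total I = 17 685 cm⁴.

I_y ≈ 1.77 × 10⁴ cm⁴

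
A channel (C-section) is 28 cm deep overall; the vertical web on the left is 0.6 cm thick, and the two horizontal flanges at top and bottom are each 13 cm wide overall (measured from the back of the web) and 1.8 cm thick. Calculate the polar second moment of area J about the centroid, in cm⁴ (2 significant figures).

J ≈ 9900 cm⁴

Treat the section as a set of non-overlapping primitives; coordinates are from the bounding-box lower-left.
Web: 0.6 × 28, A = 16.8 cm², y = 14 cm, Ī = 1 098 cm⁴.
Top flange (beyond web): 12.4 × 1.8, A = 22.32 cm², y = 27.1 cm, Ī = 6.026 cm⁴.
Bottom flange (beyond web): 12.4 × 1.8, A = 22.32 cm², y = 0.9 cm, Ī = 6.026 cm⁴.
By symmetry the centroid is at mid-height, ȳ = 14 cm.
Transfer each piece to the centroidal x-axis using Ī + A·d² with d = y − 14:
  web: d = 0 cm → contributes +1 098 cm⁴
  top flange (beyond web): d = 13.1 cm → contributes +3 836 cm⁴
  bottom flange (beyond web): d = -13.1 cm → contributes +3 836 cm⁴
Total I = 8 770 cm⁴.
For the y-axis: x̄ = 5.023 cm.
Repeating about the centroidal y-axis gives I_y = 1 088 cm⁴.
Polar second moment: J = I_x + I_y = 9 859 cm⁴.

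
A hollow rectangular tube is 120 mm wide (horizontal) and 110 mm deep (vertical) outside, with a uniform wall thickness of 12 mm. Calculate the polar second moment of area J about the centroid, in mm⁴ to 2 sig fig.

Split into non-overlapping primitives; take the origin at the lower-left of the bounding box.
Outer rectangle: 120 × 110, A = 13 200 mm², y = 55 mm, Ī = 13 310 000 mm⁴.
Inner void (subtracted): 96 × 86, A = 8 256 mm², y = 55 mm, Ī = 5 088 448 mm⁴.
By symmetry the centroid is at mid-height, ȳ = 55 mm.
All pieces are centred on the centroidal x-axis, so I = ΣĪ (holes subtracted) = 8 221 552 mm⁴.
Repeating about the centroidal y-axis gives I_y = 9 499 392 mm⁴.
Polar second moment: J = I_x + I_y = 17 720 944 mm⁴.

J ≈ 1.8 × 10⁷ mm⁴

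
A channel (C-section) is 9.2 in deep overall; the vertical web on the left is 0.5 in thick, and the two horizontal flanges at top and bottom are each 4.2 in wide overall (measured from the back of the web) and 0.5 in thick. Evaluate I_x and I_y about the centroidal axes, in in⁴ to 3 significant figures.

Break the section into simple shapes (no overlaps), measuring from the bottom-left corner of the bounding box.
Web: 0.5 × 9.2, A = 4.6 in², y = 4.6 in, Ī = 32.445 in⁴.
Top flange (beyond web): 3.7 × 0.5, A = 1.85 in², y = 8.95 in, Ī = 0.038542 in⁴.
Bottom flange (beyond web): 3.7 × 0.5, A = 1.85 in², y = 0.25 in, Ī = 0.038542 in⁴.
By symmetry the centroid is at mid-height, ȳ = 4.6 in.
Transfer each piece to the centroidal x-axis using Ī + A·d² with d = y − 4.6:
  web: d = 0 in → contributes +32.445 in⁴
  top flange (beyond web): d = 4.35 in → contributes +35.045 in⁴
  bottom flange (beyond web): d = -4.35 in → contributes +35.045 in⁴
Total I = 102.54 in⁴.
For the y-axis: x̄ = 1.1861 in.
Repeating about the centroidal y-axis gives I_y = 13.36 in⁴.

I_x ≈ 103 in⁴, I_y ≈ 13.4 in⁴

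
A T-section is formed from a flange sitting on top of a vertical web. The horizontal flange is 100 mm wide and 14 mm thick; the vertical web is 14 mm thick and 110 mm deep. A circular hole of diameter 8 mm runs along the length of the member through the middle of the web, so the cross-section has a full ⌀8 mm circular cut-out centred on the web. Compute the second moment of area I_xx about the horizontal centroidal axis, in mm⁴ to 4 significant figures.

I_xx ≈ 4.350 × 10⁶ mm⁴

Break the section into simple shapes (no overlaps), measuring from the bottom-left corner of the bounding box.
Flange: 100 × 14, A = 1 400 mm², y = 117 mm, Ī = 22866.7 mm⁴.
Web: 14 × 110, A = 1 540 mm², y = 55 mm, Ī = 1 552 833 mm⁴.
Hole (subtracted): ⌀8, A = 50.2655 mm², y = 55 mm, Ī = 201.062 mm⁴.
Centroid: ȳ = ΣA·y / ΣA = 85.0374 mm.
Transfer each piece to the horizontal centroidal axis using Ī + A·d² with d = y − 85.0374:
  flange: d = 31.9626 mm → contributes +1 453 121 mm⁴
  web: d = -30.0374 mm → contributes +2 942 288 mm⁴
  hole: d = -30.0374 mm → contributes −45552.7 mm⁴
Total I = 4 349 856 mm⁴.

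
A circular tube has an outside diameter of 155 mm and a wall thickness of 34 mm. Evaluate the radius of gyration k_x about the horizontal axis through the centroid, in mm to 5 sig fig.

k_x ≈ 44.437 mm

Split into non-overlapping primitives; take the origin at the lower-left of the bounding box.
Outer circle: ⌀155, A = 18869.19 mm², y = 77.5 mm, Ī = 28 333 269 mm⁴.
Bore (subtracted): ⌀87, A = 5944.679 mm², y = 77.5 mm, Ī = 2 812 205 mm⁴.
By symmetry the centroid is at mid-height, ȳ = 77.5 mm.
All pieces are centred on the horizontal axis through the centroid, so I = ΣĪ (holes subtracted) = 25 521 065 mm⁴.
Radius of gyration: k = √(I/A) = √(25 521 065 / 12924.51) = 44.43675 mm.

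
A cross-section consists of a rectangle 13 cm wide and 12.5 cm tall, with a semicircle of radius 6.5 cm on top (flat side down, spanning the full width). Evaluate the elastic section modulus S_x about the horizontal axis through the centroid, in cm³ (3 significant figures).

Decompose the section into non-overlapping parts with the origin at the bottom-left of its bounding rectangle.
Rectangular body: 13 × 12.5, A = 162.5 cm², y = 6.25 cm, Ī = 2115.9 cm⁴.
Semicircular cap: semicircle r = 6.5, A = 66.366 cm², y = 15.259 cm, Ī = 195.92 cm⁴.
Centroid: ȳ = ΣA·y / ΣA = 8.8623 cm.
Transfer each piece to the horizontal axis through the centroid using Ī + A·d² with d = y − 8.8623:
  rectangular body: d = -2.6123 cm → contributes +3224.8 cm⁴
  semicircular cap: d = 6.3964 cm → contributes +2911.2 cm⁴
Total I = 6 136 cm⁴.
Extreme fibre distance c = 10.138 cm; S = I/c = 605.27 cm³.

S_x ≈ 605 cm³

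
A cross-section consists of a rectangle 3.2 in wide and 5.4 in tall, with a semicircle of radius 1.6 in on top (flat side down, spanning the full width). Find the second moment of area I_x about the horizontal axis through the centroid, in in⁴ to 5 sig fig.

Split into non-overlapping primitives; take the origin at the lower-left of the bounding box.
Rectangular body: 3.2 × 5.4, A = 17.28 in², y = 2.7 in, Ī = 41.9904 in⁴.
Semicircular cap: semicircle r = 1.6, A = 4.021239 in², y = 6.079061 in, Ī = 0.7193032 in⁴.
Centroid: ȳ = ΣA·y / ΣA = 3.337898 in.
Transfer each piece to the horizontal axis through the centroid using Ī + A·d² with d = y − 3.337898:
  rectangular body: d = -0.6378977 in → contributes +49.02186 in⁴
  semicircular cap: d = 2.741163 in → contributes +30.9348 in⁴
Total I = 79.95666 in⁴.

I_x ≈ 79.957 in⁴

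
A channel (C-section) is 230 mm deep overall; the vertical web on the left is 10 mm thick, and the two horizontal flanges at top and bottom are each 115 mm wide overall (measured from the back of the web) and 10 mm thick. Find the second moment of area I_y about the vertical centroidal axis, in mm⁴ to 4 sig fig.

Break the section into simple shapes (no overlaps), measuring from the bottom-left corner of the bounding box.
Web: 10 × 230, A = 2 300 mm², x = 5 mm, Ī = 19166.7 mm⁴.
Top flange (beyond web): 105 × 10, A = 1 050 mm², x = 62.5 mm, Ī = 964 688 mm⁴.
Bottom flange (beyond web): 105 × 10, A = 1 050 mm², x = 62.5 mm, Ī = 964 688 mm⁴.
Centroid: x̄ = ΣA·x / ΣA = 32.4432 mm.
Transfer each piece to the vertical centroidal axis using Ī + A·d² with d = x − 32.4432:
  web: d = -27.4432 mm → contributes +1 751 362 mm⁴
  top flange (beyond web): d = 30.0568 mm → contributes +1 913 270 mm⁴
  bottom flange (beyond web): d = 30.0568 mm → contributes +1 913 270 mm⁴
Total I = 5 577 902 mm⁴.

I_y ≈ 5.578 × 10⁶ mm⁴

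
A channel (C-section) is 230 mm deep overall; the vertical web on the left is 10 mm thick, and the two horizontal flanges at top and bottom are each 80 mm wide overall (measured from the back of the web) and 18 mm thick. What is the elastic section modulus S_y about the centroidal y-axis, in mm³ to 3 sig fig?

S_y ≈ 5.50 × 10⁴ mm³

Decompose the section into non-overlapping parts with the origin at the bottom-left of its bounding rectangle.
Web: 10 × 230, A = 2 300 mm², x = 5 mm, Ī = 19 167 mm⁴.
Top flange (beyond web): 70 × 18, A = 1 260 mm², x = 45 mm, Ī = 514 500 mm⁴.
Bottom flange (beyond web): 70 × 18, A = 1 260 mm², x = 45 mm, Ī = 514 500 mm⁴.
Centroid: x̄ = ΣA·x / ΣA = 25.913 mm.
Transfer each piece to the centroidal y-axis using Ī + A·d² with d = x − 25.913:
  web: d = -20.913 mm → contributes +1 025 067 mm⁴
  top flange (beyond web): d = 19.087 mm → contributes +973 542 mm⁴
  bottom flange (beyond web): d = 19.087 mm → contributes +973 542 mm⁴
Total I = 2 972 150 mm⁴.
Extreme fibre distance c = 54.087 mm; S = I/c = 54 951 mm³.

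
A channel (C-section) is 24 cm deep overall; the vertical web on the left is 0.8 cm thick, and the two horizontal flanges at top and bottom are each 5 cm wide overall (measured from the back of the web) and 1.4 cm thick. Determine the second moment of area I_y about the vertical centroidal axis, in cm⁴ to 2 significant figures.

I_y ≈ 64 cm⁴

Break the section into simple shapes (no overlaps), measuring from the bottom-left corner of the bounding box.
Web: 0.8 × 24, A = 19.2 cm², x = 0.4 cm, Ī = 1.024 cm⁴.
Top flange (beyond web): 4.2 × 1.4, A = 5.88 cm², x = 2.9 cm, Ī = 8.644 cm⁴.
Bottom flange (beyond web): 4.2 × 1.4, A = 5.88 cm², x = 2.9 cm, Ī = 8.644 cm⁴.
Centroid: x̄ = ΣA·x / ΣA = 1.35 cm.
Transfer each piece to the vertical centroidal axis using Ī + A·d² with d = x − 1.35:
  web: d = -0.9496 cm → contributes +18.34 cm⁴
  top flange (beyond web): d = 1.55 cm → contributes +22.78 cm⁴
  bottom flange (beyond web): d = 1.55 cm → contributes +22.78 cm⁴
Total I = 63.89 cm⁴.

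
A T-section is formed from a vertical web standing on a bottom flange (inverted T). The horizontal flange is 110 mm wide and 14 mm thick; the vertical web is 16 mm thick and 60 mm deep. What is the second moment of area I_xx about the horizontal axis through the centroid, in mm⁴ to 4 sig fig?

I_xx ≈ 1.123 × 10⁶ mm⁴

Break the section into simple shapes (no overlaps), measuring from the bottom-left corner of the bounding box.
Flange: 110 × 14, A = 1 540 mm², y = 7 mm, Ī = 25153.3 mm⁴.
Web: 16 × 60, A = 960 mm², y = 44 mm, Ī = 288 000 mm⁴.
Centroid: ȳ = ΣA·y / ΣA = 21.208 mm.
Transfer each piece to the horizontal axis through the centroid using Ī + A·d² with d = y − 21.208:
  flange: d = -14.208 mm → contributes +336 029 mm⁴
  web: d = 22.792 mm → contributes +786 696 mm⁴
Total I = 1 122 725 mm⁴.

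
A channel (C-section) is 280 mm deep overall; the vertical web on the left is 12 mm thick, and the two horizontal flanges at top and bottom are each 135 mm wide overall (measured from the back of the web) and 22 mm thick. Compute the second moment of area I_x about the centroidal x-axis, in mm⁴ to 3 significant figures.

Split into non-overlapping primitives; take the origin at the lower-left of the bounding box.
Web: 12 × 280, A = 3 360 mm², y = 140 mm, Ī = 21 952 000 mm⁴.
Top flange (beyond web): 123 × 22, A = 2 706 mm², y = 269 mm, Ī = 109 142 mm⁴.
Bottom flange (beyond web): 123 × 22, A = 2 706 mm², y = 11 mm, Ī = 109 142 mm⁴.
By symmetry the centroid is at mid-height, ȳ = 140 mm.
Transfer each piece to the centroidal x-axis using Ī + A·d² with d = y − 140:
  web: d = 0 mm → contributes +21 952 000 mm⁴
  top flange (beyond web): d = 129 mm → contributes +45 139 688 mm⁴
  bottom flange (beyond web): d = -129 mm → contributes +45 139 688 mm⁴
Total I = 112 231 376 mm⁴.

I_x ≈ 1.12 × 10⁸ mm⁴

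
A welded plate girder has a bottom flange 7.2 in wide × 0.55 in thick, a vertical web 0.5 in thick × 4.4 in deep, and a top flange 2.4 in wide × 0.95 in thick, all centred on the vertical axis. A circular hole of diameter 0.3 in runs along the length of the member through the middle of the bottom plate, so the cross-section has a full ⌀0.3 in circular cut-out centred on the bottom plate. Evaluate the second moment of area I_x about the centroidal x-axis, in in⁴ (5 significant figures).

Treat the section as a set of non-overlapping primitives; coordinates are from the bounding-box lower-left.
Bottom plate: 7.2 × 0.55, A = 3.96 in², y = 0.275 in, Ī = 0.099825 in⁴.
Web plate: 0.5 × 4.4, A = 2.2 in², y = 2.75 in, Ī = 3.549333 in⁴.
Top plate: 2.4 × 0.95, A = 2.28 in², y = 5.425 in, Ī = 0.171475 in⁴.
Hole (subtracted): ⌀0.3, A = 0.07068583 in², y = 0.275 in, Ī = 0.0003976078 in⁴.
Centroid: ȳ = ΣA·y / ΣA = 2.328573 in.
Transfer each piece to the centroidal x-axis using Ī + A·d² with d = y − 2.328573:
  bottom plate: d = -2.053573 in → contributes +16.79979 in⁴
  web plate: d = 0.4214267 in → contributes +3.940054 in⁴
  top plate: d = 3.096427 in → contributes +22.03179 in⁴
  hole: d = -2.053573 in → contributes −0.2984913 in⁴
Total I = 42.47315 in⁴.

I_x ≈ 42.473 in⁴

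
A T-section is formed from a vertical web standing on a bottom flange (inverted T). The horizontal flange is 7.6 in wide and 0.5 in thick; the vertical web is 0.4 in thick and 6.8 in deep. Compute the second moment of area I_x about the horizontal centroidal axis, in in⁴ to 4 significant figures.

I_x ≈ 31.68 in⁴

Break the section into simple shapes (no overlaps), measuring from the bottom-left corner of the bounding box.
Flange: 7.6 × 0.5, A = 3.8 in², y = 0.25 in, Ī = 0.0791667 in⁴.
Web: 0.4 × 6.8, A = 2.72 in², y = 3.9 in, Ī = 10.4811 in⁴.
Centroid: ȳ = ΣA·y / ΣA = 1.7727 in.
Transfer each piece to the horizontal centroidal axis using Ī + A·d² with d = y − 1.7727:
  flange: d = -1.5227 in → contributes +8.8899 in⁴
  web: d = 2.1273 in → contributes +22.7902 in⁴
Total I = 31.6801 in⁴.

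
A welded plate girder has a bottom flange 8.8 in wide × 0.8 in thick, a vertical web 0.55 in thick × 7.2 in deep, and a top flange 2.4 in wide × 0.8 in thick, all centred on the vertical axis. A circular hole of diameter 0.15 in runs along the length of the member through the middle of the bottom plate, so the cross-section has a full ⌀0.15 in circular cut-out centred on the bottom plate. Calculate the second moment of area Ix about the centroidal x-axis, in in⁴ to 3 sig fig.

Ix ≈ 128 in⁴

Decompose the section into non-overlapping parts with the origin at the bottom-left of its bounding rectangle.
Bottom plate: 8.8 × 0.8, A = 7.04 in², y = 0.4 in, Ī = 0.37547 in⁴.
Web plate: 0.55 × 7.2, A = 3.96 in², y = 4.4 in, Ī = 17.107 in⁴.
Top plate: 2.4 × 0.8, A = 1.92 in², y = 8.4 in, Ī = 0.1024 in⁴.
Hole (subtracted): ⌀0.15, A = 0.017671 in², y = 0.4 in, Ī = 0.00002485 in⁴.
Centroid: ȳ = ΣA·y / ΣA = 2.8182 in.
Transfer each piece to the centroidal x-axis using Ī + A·d² with d = y − 2.8182:
  bottom plate: d = -2.4182 in → contributes +41.542 in⁴
  web plate: d = 1.5818 in → contributes +27.016 in⁴
  top plate: d = 5.5818 in → contributes +59.924 in⁴
  hole: d = -2.4182 in → contributes −0.10336 in⁴
Total I = 128.38 in⁴.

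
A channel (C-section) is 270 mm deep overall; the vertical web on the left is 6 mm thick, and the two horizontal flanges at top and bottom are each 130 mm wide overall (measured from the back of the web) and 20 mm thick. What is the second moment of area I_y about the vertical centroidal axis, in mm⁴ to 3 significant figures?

Break the section into simple shapes (no overlaps), measuring from the bottom-left corner of the bounding box.
Web: 6 × 270, A = 1 620 mm², x = 3 mm, Ī = 4 860 mm⁴.
Top flange (beyond web): 124 × 20, A = 2 480 mm², x = 68 mm, Ī = 3 177 707 mm⁴.
Bottom flange (beyond web): 124 × 20, A = 2 480 mm², x = 68 mm, Ī = 3 177 707 mm⁴.
Centroid: x̄ = ΣA·x / ΣA = 51.997 mm.
Transfer each piece to the vertical centroidal axis using Ī + A·d² with d = x − 51.997:
  web: d = -48.997 mm → contributes +3 893 997 mm⁴
  top flange (beyond web): d = 16.003 mm → contributes +3 812 828 mm⁴
  bottom flange (beyond web): d = 16.003 mm → contributes +3 812 828 mm⁴
Total I = 11 519 653 mm⁴.

I_y ≈ 1.15 × 10⁷ mm⁴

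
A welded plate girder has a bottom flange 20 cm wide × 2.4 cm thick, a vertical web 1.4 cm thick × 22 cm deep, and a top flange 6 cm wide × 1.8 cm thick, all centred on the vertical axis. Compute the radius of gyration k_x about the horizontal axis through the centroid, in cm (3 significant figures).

k_x ≈ 9.22 cm

Split into non-overlapping primitives; take the origin at the lower-left of the bounding box.
Bottom plate: 20 × 2.4, A = 48 cm², y = 1.2 cm, Ī = 23.04 cm⁴.
Web plate: 1.4 × 22, A = 30.8 cm², y = 13.4 cm, Ī = 1242.3 cm⁴.
Top plate: 6 × 1.8, A = 10.8 cm², y = 25.3 cm, Ī = 2.916 cm⁴.
Centroid: ȳ = ΣA·y / ΣA = 8.2987 cm.
Transfer each piece to the horizontal axis through the centroid using Ī + A·d² with d = y − 8.2987:
  bottom plate: d = -7.0987 cm → contributes +2441.8 cm⁴
  web plate: d = 5.1013 cm → contributes +2043.8 cm⁴
  top plate: d = 17.001 cm → contributes +3124.6 cm⁴
Total I = 7610.2 cm⁴.
Radius of gyration: k = √(I/A) = √(7610.2 / 89.6) = 9.216 cm.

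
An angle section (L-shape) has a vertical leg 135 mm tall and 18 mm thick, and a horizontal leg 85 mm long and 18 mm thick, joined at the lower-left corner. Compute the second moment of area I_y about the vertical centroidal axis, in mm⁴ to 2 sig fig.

Treat the section as a set of non-overlapping primitives; coordinates are from the bounding-box lower-left.
Vertical leg: 18 × 135, A = 2 430 mm², x = 9 mm, Ī = 65 610 mm⁴.
Horizontal leg (remainder): 67 × 18, A = 1 206 mm², x = 51.5 mm, Ī = 451 145 mm⁴.
Centroid: x̄ = ΣA·x / ΣA = 23.1 mm.
Transfer each piece to the vertical centroidal axis using Ī + A·d² with d = x − 23.1:
  vertical leg: d = -14.1 mm → contributes +548 481 mm⁴
  horizontal leg (remainder): d = 28.4 mm → contributes +1 424 093 mm⁴
Total I = 1 972 574 mm⁴.

I_y ≈ 2.0 × 10⁶ mm⁴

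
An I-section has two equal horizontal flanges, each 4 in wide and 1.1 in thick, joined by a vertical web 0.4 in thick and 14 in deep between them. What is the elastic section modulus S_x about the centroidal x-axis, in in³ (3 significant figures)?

S_x ≈ 73.3 in³

Split into non-overlapping primitives; take the origin at the lower-left of the bounding box.
Bottom flange: 4 × 1.1, A = 4.4 in², y = 0.55 in, Ī = 0.44367 in⁴.
Web: 0.4 × 14, A = 5.6 in², y = 8.1 in, Ī = 91.467 in⁴.
Top flange: 4 × 1.1, A = 4.4 in², y = 15.65 in, Ī = 0.44367 in⁴.
By symmetry the centroid is at mid-height, ȳ = 8.1 in.
Transfer each piece to the centroidal x-axis using Ī + A·d² with d = y − 8.1:
  bottom flange: d = -7.55 in → contributes +251.25 in⁴
  web: d = 0 in → contributes +91.467 in⁴
  top flange: d = 7.55 in → contributes +251.25 in⁴
Total I = 593.98 in⁴.
Extreme fibre distance c = 8.1 in; S = I/c = 73.33 in³.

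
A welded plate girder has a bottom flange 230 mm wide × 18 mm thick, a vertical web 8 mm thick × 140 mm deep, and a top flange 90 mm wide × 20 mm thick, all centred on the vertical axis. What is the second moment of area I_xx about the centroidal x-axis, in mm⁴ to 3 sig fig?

I_xx ≈ 3.46 × 10⁷ mm⁴

Split into non-overlapping primitives; take the origin at the lower-left of the bounding box.
Bottom plate: 230 × 18, A = 4 140 mm², y = 9 mm, Ī = 111 780 mm⁴.
Web plate: 8 × 140, A = 1 120 mm², y = 88 mm, Ī = 1 829 333 mm⁴.
Top plate: 90 × 20, A = 1 800 mm², y = 168 mm, Ī = 60 000 mm⁴.
Centroid: ȳ = ΣA·y / ΣA = 62.071 mm.
Transfer each piece to the centroidal x-axis using Ī + A·d² with d = y − 62.071:
  bottom plate: d = -53.071 mm → contributes +11 772 140 mm⁴
  web plate: d = 25.929 mm → contributes +2 582 334 mm⁴
  top plate: d = 105.93 mm → contributes +20 257 784 mm⁴
Total I = 34 612 258 mm⁴.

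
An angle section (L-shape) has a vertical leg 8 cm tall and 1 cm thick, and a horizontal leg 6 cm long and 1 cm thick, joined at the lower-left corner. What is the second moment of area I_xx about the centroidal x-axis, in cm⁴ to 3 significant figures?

I_xx ≈ 80.8 cm⁴

Treat the section as a set of non-overlapping primitives; coordinates are from the bounding-box lower-left.
Vertical leg: 1 × 8, A = 8 cm², y = 4 cm, Ī = 42.667 cm⁴.
Horizontal leg (remainder): 5 × 1, A = 5 cm², y = 0.5 cm, Ī = 0.41667 cm⁴.
Centroid: ȳ = ΣA·y / ΣA = 2.6538 cm.
Transfer each piece to the centroidal x-axis using Ī + A·d² with d = y − 2.6538:
  vertical leg: d = 1.3462 cm → contributes +57.164 cm⁴
  horizontal leg (remainder): d = -2.1538 cm → contributes +23.612 cm⁴
Total I = 80.776 cm⁴.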